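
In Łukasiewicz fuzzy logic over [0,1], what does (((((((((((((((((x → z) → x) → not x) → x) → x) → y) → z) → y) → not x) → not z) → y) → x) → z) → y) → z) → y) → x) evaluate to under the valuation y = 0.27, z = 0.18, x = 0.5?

(x → z): min(1, 1 − 0.5 + 0.18) = 0.68
((x → z) → x): min(1, 1 − 0.68 + 0.5) = 0.82
not x: Łukasiewicz ¬ gives 1 − 0.5 = 0.5
(((x → z) → x) → not x): min(1, 1 − 0.82 + 0.5) = 0.68
((((x → z) → x) → not x) → x): min(1, 1 − 0.68 + 0.5) = 0.82
(((((x → z) → x) → not x) → x) → x): min(1, 1 − 0.82 + 0.5) = 0.68
((((((x → z) → x) → not x) → x) → x) → y): min(1, 1 − 0.68 + 0.27) = 0.59
(((((((x → z) → x) → not x) → x) → x) → y) → z): min(1, 1 − 0.59 + 0.18) = 0.59
((((((((x → z) → x) → not x) → x) → x) → y) → z) → y): min(1, 1 − 0.59 + 0.27) = 0.68
not x: Łukasiewicz ¬ gives 1 − 0.5 = 0.5
(((((((((x → z) → x) → not x) → x) → x) → y) → z) → y) → not x): min(1, 1 − 0.68 + 0.5) = 0.82
not z: Łukasiewicz ¬ gives 1 − 0.18 = 0.82
((((((((((x → z) → x) → not x) → x) → x) → y) → z) → y) → not x) → not z): min(1, 1 − 0.82 + 0.82) = 1
(((((((((((x → z) → x) → not x) → x) → x) → y) → z) → y) → not x) → not z) → y): min(1, 1 − 1 + 0.27) = 0.27
((((((((((((x → z) → x) → not x) → x) → x) → y) → z) → y) → not x) → not z) → y) → x): min(1, 1 − 0.27 + 0.5) = 1
(((((((((((((x → z) → x) → not x) → x) → x) → y) → z) → y) → not x) → not z) → y) → x) → z): min(1, 1 − 1 + 0.18) = 0.18
((((((((((((((x → z) → x) → not x) → x) → x) → y) → z) → y) → not x) → not z) → y) → x) → z) → y): min(1, 1 − 0.18 + 0.27) = 1
(((((((((((((((x → z) → x) → not x) → x) → x) → y) → z) → y) → not x) → not z) → y) → x) → z) → y) → z): min(1, 1 − 1 + 0.18) = 0.18
((((((((((((((((x → z) → x) → not x) → x) → x) → y) → z) → y) → not x) → not z) → y) → x) → z) → y) → z) → y): min(1, 1 − 0.18 + 0.27) = 1
(((((((((((((((((x → z) → x) → not x) → x) → x) → y) → z) → y) → not x) → not z) → y) → x) → z) → y) → z) → y) → x): min(1, 1 − 1 + 0.5) = 0.5

0.50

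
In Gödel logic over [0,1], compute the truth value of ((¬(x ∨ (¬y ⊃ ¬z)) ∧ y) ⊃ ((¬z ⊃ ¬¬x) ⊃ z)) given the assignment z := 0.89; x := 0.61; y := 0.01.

1.00

¬y: Gödel ¬ of 0.01 = 0 (operand ≠ 0)
¬z: Gödel ¬ of 0.89 = 0 (operand ≠ 0)
(¬y ⊃ ¬z): 0 ≤ 0, so result = 1
(x ∨ (¬y ⊃ ¬z)) = max(0.61, 1) = 1
¬(x ∨ (¬y ⊃ ¬z)): Gödel ¬ of 1 = 0 (operand ≠ 0)
(¬(x ∨ (¬y ⊃ ¬z)) ∧ y) = min(0, 0.01) = 0
¬z: Gödel ¬ of 0.89 = 0 (operand ≠ 0)
¬x: Gödel ¬ of 0.61 = 0 (operand ≠ 0)
¬¬x: Gödel ¬ of 0 = 1 (operand is 0)
(¬z ⊃ ¬¬x): 0 ≤ 1, so result = 1
((¬z ⊃ ¬¬x) ⊃ z): 1 > 0.89, so result = 0.89
((¬(x ∨ (¬y ⊃ ¬z)) ∧ y) ⊃ ((¬z ⊃ ¬¬x) ⊃ z)): 0 ≤ 0.89, so result = 1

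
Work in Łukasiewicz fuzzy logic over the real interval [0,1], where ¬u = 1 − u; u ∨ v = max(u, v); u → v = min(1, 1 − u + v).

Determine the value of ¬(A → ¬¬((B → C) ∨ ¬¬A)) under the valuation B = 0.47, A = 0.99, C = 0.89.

0.00

(B → C): min(1, 1 − 0.47 + 0.89) = 1
¬A: Łukasiewicz ¬ gives 1 − 0.99 = 0.01
¬¬A: Łukasiewicz ¬ gives 1 − 0.01 = 0.99
((B → C) ∨ ¬¬A) = max(1, 0.99) = 1
¬((B → C) ∨ ¬¬A): Łukasiewicz ¬ gives 1 − 1 = 0
¬¬((B → C) ∨ ¬¬A): Łukasiewicz ¬ gives 1 − 0 = 1
(A → ¬¬((B → C) ∨ ¬¬A)): min(1, 1 − 0.99 + 1) = 1
¬(A → ¬¬((B → C) ∨ ¬¬A)): Łukasiewicz ¬ gives 1 − 1 = 0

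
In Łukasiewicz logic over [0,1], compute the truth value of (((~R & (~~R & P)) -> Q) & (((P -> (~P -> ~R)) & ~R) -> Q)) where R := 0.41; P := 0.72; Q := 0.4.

~R: Łukasiewicz ¬ gives 1 − 0.41 = 0.59
~R: Łukasiewicz ¬ gives 1 − 0.41 = 0.59
~~R: Łukasiewicz ¬ gives 1 − 0.59 = 0.41
(~~R & P) = min(0.41, 0.72) = 0.41
(~R & (~~R & P)) = min(0.59, 0.41) = 0.41
((~R & (~~R & P)) -> Q): min(1, 1 − 0.41 + 0.4) = 0.99
~P: Łukasiewicz ¬ gives 1 − 0.72 = 0.28
~R: Łukasiewicz ¬ gives 1 − 0.41 = 0.59
(~P -> ~R): min(1, 1 − 0.28 + 0.59) = 1
(P -> (~P -> ~R)): min(1, 1 − 0.72 + 1) = 1
~R: Łukasiewicz ¬ gives 1 − 0.41 = 0.59
((P -> (~P -> ~R)) & ~R) = min(1, 0.59) = 0.59
(((P -> (~P -> ~R)) & ~R) -> Q): min(1, 1 − 0.59 + 0.4) = 0.81
(((~R & (~~R & P)) -> Q) & (((P -> (~P -> ~R)) & ~R) -> Q)) = min(0.99, 0.81) = 0.81

0.81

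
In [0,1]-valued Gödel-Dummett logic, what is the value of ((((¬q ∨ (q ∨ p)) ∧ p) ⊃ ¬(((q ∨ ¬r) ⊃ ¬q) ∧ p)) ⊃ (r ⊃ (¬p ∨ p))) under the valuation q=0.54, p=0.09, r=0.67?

0.09

¬q: Gödel ¬ of 0.54 = 0 (operand ≠ 0)
(q ∨ p) = max(0.54, 0.09) = 0.54
(¬q ∨ (q ∨ p)) = max(0, 0.54) = 0.54
((¬q ∨ (q ∨ p)) ∧ p) = min(0.54, 0.09) = 0.09
¬r: Gödel ¬ of 0.67 = 0 (operand ≠ 0)
(q ∨ ¬r) = max(0.54, 0) = 0.54
¬q: Gödel ¬ of 0.54 = 0 (operand ≠ 0)
((q ∨ ¬r) ⊃ ¬q): 0.54 > 0, so result = 0
(((q ∨ ¬r) ⊃ ¬q) ∧ p) = min(0, 0.09) = 0
¬(((q ∨ ¬r) ⊃ ¬q) ∧ p): Gödel ¬ of 0 = 1 (operand is 0)
(((¬q ∨ (q ∨ p)) ∧ p) ⊃ ¬(((q ∨ ¬r) ⊃ ¬q) ∧ p)): 0.09 ≤ 1, so result = 1
¬p: Gödel ¬ of 0.09 = 0 (operand ≠ 0)
(¬p ∨ p) = max(0, 0.09) = 0.09
(r ⊃ (¬p ∨ p)): 0.67 > 0.09, so result = 0.09
((((¬q ∨ (q ∨ p)) ∧ p) ⊃ ¬(((q ∨ ¬r) ⊃ ¬q) ∧ p)) ⊃ (r ⊃ (¬p ∨ p))): 1 > 0.09, so result = 0.09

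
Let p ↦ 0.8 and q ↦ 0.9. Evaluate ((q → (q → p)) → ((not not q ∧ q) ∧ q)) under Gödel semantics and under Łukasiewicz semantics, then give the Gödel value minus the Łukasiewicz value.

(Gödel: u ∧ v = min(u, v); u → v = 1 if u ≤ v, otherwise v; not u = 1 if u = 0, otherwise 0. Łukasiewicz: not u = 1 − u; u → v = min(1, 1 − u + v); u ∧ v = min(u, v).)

0.10

Gödel evaluation:
  (q → p): 0.9 > 0.8, so result = 0.8
  (q → (q → p)): 0.9 > 0.8, so result = 0.8
  not q: Gödel ¬ of 0.9 = 0 (operand ≠ 0)
  not not q: Gödel ¬ of 0 = 1 (operand is 0)
  (not not q ∧ q) = min(1, 0.9) = 0.9
  ((not not q ∧ q) ∧ q) = min(0.9, 0.9) = 0.9
  ((q → (q → p)) → ((not not q ∧ q) ∧ q)): 0.8 ≤ 0.9, so result = 1
  Gödel value = 1
Łukasiewicz evaluation:
  (q → p): min(1, 1 − 0.9 + 0.8) = 0.9
  (q → (q → p)): min(1, 1 − 0.9 + 0.9) = 1
  not q: Łukasiewicz ¬ gives 1 − 0.9 = 0.1
  not not q: Łukasiewicz ¬ gives 1 − 0.1 = 0.9
  (not not q ∧ q) = min(0.9, 0.9) = 0.9
  ((not not q ∧ q) ∧ q) = min(0.9, 0.9) = 0.9
  ((q → (q → p)) → ((not not q ∧ q) ∧ q)): min(1, 1 − 1 + 0.9) = 0.9
  Łukasiewicz value = 0.9
Difference: 1 − 0.9 = 0.10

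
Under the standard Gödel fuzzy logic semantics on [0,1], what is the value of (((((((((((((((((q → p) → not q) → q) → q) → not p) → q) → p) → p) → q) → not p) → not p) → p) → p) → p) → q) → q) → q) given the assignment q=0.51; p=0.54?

(q → p): 0.51 ≤ 0.54, so result = 1
not q: Gödel ¬ of 0.51 = 0 (operand ≠ 0)
((q → p) → not q): 1 > 0, so result = 0
(((q → p) → not q) → q): 0 ≤ 0.51, so result = 1
((((q → p) → not q) → q) → q): 1 > 0.51, so result = 0.51
not p: Gödel ¬ of 0.54 = 0 (operand ≠ 0)
(((((q → p) → not q) → q) → q) → not p): 0.51 > 0, so result = 0
((((((q → p) → not q) → q) → q) → not p) → q): 0 ≤ 0.51, so result = 1
(((((((q → p) → not q) → q) → q) → not p) → q) → p): 1 > 0.54, so result = 0.54
((((((((q → p) → not q) → q) → q) → not p) → q) → p) → p): 0.54 ≤ 0.54, so result = 1
(((((((((q → p) → not q) → q) → q) → not p) → q) → p) → p) → q): 1 > 0.51, so result = 0.51
not p: Gödel ¬ of 0.54 = 0 (operand ≠ 0)
((((((((((q → p) → not q) → q) → q) → not p) → q) → p) → p) → q) → not p): 0.51 > 0, so result = 0
not p: Gödel ¬ of 0.54 = 0 (operand ≠ 0)
(((((((((((q → p) → not q) → q) → q) → not p) → q) → p) → p) → q) → not p) → not p): 0 ≤ 0, so result = 1
((((((((((((q → p) → not q) → q) → q) → not p) → q) → p) → p) → q) → not p) → not p) → p): 1 > 0.54, so result = 0.54
(((((((((((((q → p) → not q) → q) → q) → not p) → q) → p) → p) → q) → not p) → not p) → p) → p): 0.54 ≤ 0.54, so result = 1
((((((((((((((q → p) → not q) → q) → q) → not p) → q) → p) → p) → q) → not p) → not p) → p) → p) → p): 1 > 0.54, so result = 0.54
(((((((((((((((q → p) → not q) → q) → q) → not p) → q) → p) → p) → q) → not p) → not p) → p) → p) → p) → q): 0.54 > 0.51, so result = 0.51
((((((((((((((((q → p) → not q) → q) → q) → not p) → q) → p) → p) → q) → not p) → not p) → p) → p) → p) → q) → q): 0.51 ≤ 0.51, so result = 1
(((((((((((((((((q → p) → not q) → q) → q) → not p) → q) → p) → p) → q) → not p) → not p) → p) → p) → p) → q) → q) → q): 1 > 0.51, so result = 0.51

0.51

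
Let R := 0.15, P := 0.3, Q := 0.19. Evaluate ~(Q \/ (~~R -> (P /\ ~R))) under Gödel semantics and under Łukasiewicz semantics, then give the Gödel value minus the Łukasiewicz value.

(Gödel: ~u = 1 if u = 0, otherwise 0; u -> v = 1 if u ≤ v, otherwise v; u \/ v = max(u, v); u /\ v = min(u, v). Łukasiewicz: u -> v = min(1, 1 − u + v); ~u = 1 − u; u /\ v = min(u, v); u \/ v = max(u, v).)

0.00

Gödel evaluation:
  ~R: Gödel ¬ of 0.15 = 0 (operand ≠ 0)
  ~~R: Gödel ¬ of 0 = 1 (operand is 0)
  ~R: Gödel ¬ of 0.15 = 0 (operand ≠ 0)
  (P /\ ~R) = min(0.3, 0) = 0
  (~~R -> (P /\ ~R)): 1 > 0, so result = 0
  (Q \/ (~~R -> (P /\ ~R))) = max(0.19, 0) = 0.19
  ~(Q \/ (~~R -> (P /\ ~R))): Gödel ¬ of 0.19 = 0 (operand ≠ 0)
  Gödel value = 0
Łukasiewicz evaluation:
  ~R: Łukasiewicz ¬ gives 1 − 0.15 = 0.85
  ~~R: Łukasiewicz ¬ gives 1 − 0.85 = 0.15
  ~R: Łukasiewicz ¬ gives 1 − 0.15 = 0.85
  (P /\ ~R) = min(0.3, 0.85) = 0.3
  (~~R -> (P /\ ~R)): min(1, 1 − 0.15 + 0.3) = 1
  (Q \/ (~~R -> (P /\ ~R))) = max(0.19, 1) = 1
  ~(Q \/ (~~R -> (P /\ ~R))): Łukasiewicz ¬ gives 1 − 1 = 0
  Łukasiewicz value = 0
Difference: 0 − 0 = 0.00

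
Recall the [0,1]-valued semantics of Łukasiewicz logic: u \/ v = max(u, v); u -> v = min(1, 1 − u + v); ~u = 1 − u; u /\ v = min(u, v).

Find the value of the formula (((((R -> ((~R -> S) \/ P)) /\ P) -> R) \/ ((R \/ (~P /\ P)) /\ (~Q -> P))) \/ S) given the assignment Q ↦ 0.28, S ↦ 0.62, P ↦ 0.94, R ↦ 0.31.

~R: Łukasiewicz ¬ gives 1 − 0.31 = 0.69
(~R -> S): min(1, 1 − 0.69 + 0.62) = 0.93
((~R -> S) \/ P) = max(0.93, 0.94) = 0.94
(R -> ((~R -> S) \/ P)): min(1, 1 − 0.31 + 0.94) = 1
((R -> ((~R -> S) \/ P)) /\ P) = min(1, 0.94) = 0.94
(((R -> ((~R -> S) \/ P)) /\ P) -> R): min(1, 1 − 0.94 + 0.31) = 0.37
~P: Łukasiewicz ¬ gives 1 − 0.94 = 0.06
(~P /\ P) = min(0.06, 0.94) = 0.06
(R \/ (~P /\ P)) = max(0.31, 0.06) = 0.31
~Q: Łukasiewicz ¬ gives 1 − 0.28 = 0.72
(~Q -> P): min(1, 1 − 0.72 + 0.94) = 1
((R \/ (~P /\ P)) /\ (~Q -> P)) = min(0.31, 1) = 0.31
((((R -> ((~R -> S) \/ P)) /\ P) -> R) \/ ((R \/ (~P /\ P)) /\ (~Q -> P))) = max(0.37, 0.31) = 0.37
(((((R -> ((~R -> S) \/ P)) /\ P) -> R) \/ ((R \/ (~P /\ P)) /\ (~Q -> P))) \/ S) = max(0.37, 0.62) = 0.62

0.62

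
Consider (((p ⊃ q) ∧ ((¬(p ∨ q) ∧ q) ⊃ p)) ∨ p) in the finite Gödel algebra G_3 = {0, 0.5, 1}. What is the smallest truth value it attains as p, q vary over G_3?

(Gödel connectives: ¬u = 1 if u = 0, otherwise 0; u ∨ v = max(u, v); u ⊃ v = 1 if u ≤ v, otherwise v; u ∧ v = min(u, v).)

The minimum is attained at p = 0.5, q = 0:
  (p ⊃ q): 0.5 > 0, so result = 0
  (p ∨ q) = max(0.5, 0) = 0.5
  ¬(p ∨ q): Gödel ¬ of 0.5 = 0 (operand ≠ 0)
  (¬(p ∨ q) ∧ q) = min(0, 0) = 0
  ((¬(p ∨ q) ∧ q) ⊃ p): 0 ≤ 0.5, so result = 1
  ((p ⊃ q) ∧ ((¬(p ∨ q) ∧ q) ⊃ p)) = min(0, 1) = 0
  (((p ⊃ q) ∧ ((¬(p ∨ q) ∧ q) ⊃ p)) ∨ p) = max(0, 0.5) = 0.5
Checking all 9 assignments confirms none give a value below 0.50.

0.50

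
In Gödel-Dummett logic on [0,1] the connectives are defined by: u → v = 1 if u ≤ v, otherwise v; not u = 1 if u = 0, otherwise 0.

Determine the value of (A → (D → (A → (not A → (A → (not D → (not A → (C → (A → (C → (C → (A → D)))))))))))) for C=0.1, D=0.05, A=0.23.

not A: Gödel ¬ of 0.23 = 0 (operand ≠ 0)
not D: Gödel ¬ of 0.05 = 0 (operand ≠ 0)
not A: Gödel ¬ of 0.23 = 0 (operand ≠ 0)
(A → D): 0.23 > 0.05, so result = 0.05
(C → (A → D)): 0.1 > 0.05, so result = 0.05
(C → (C → (A → D))): 0.1 > 0.05, so result = 0.05
(A → (C → (C → (A → D)))): 0.23 > 0.05, so result = 0.05
(C → (A → (C → (C → (A → D))))): 0.1 > 0.05, so result = 0.05
(not A → (C → (A → (C → (C → (A → D)))))): 0 ≤ 0.05, so result = 1
(not D → (not A → (C → (A → (C → (C → (A → D))))))): 0 ≤ 1, so result = 1
(A → (not D → (not A → (C → (A → (C → (C → (A → D)))))))): 0.23 ≤ 1, so result = 1
(not A → (A → (not D → (not A → (C → (A → (C → (C → (A → D))))))))): 0 ≤ 1, so result = 1
(A → (not A → (A → (not D → (not A → (C → (A → (C → (C → (A → D)))))))))): 0.23 ≤ 1, so result = 1
(D → (A → (not A → (A → (not D → (not A → (C → (A → (C → (C → (A → D))))))))))): 0.05 ≤ 1, so result = 1
(A → (D → (A → (not A → (A → (not D → (not A → (C → (A → (C → (C → (A → D)))))))))))): 0.23 ≤ 1, so result = 1

1.00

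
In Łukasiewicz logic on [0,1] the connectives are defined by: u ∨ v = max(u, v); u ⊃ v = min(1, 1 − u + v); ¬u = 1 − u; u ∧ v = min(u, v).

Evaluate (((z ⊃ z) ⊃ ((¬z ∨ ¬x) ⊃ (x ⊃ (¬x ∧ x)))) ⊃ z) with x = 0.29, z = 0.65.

0.65

(z ⊃ z): min(1, 1 − 0.65 + 0.65) = 1
¬z: Łukasiewicz ¬ gives 1 − 0.65 = 0.35
¬x: Łukasiewicz ¬ gives 1 − 0.29 = 0.71
(¬z ∨ ¬x) = max(0.35, 0.71) = 0.71
¬x: Łukasiewicz ¬ gives 1 − 0.29 = 0.71
(¬x ∧ x) = min(0.71, 0.29) = 0.29
(x ⊃ (¬x ∧ x)): min(1, 1 − 0.29 + 0.29) = 1
((¬z ∨ ¬x) ⊃ (x ⊃ (¬x ∧ x))): min(1, 1 − 0.71 + 1) = 1
((z ⊃ z) ⊃ ((¬z ∨ ¬x) ⊃ (x ⊃ (¬x ∧ x)))): min(1, 1 − 1 + 1) = 1
(((z ⊃ z) ⊃ ((¬z ∨ ¬x) ⊃ (x ⊃ (¬x ∧ x)))) ⊃ z): min(1, 1 − 1 + 0.65) = 0.65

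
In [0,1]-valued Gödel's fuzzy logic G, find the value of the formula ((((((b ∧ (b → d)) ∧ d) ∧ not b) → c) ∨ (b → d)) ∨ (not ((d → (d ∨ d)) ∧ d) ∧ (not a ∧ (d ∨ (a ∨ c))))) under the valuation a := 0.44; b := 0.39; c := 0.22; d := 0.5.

1.00

(b → d): 0.39 ≤ 0.5, so result = 1
(b ∧ (b → d)) = min(0.39, 1) = 0.39
((b ∧ (b → d)) ∧ d) = min(0.39, 0.5) = 0.39
not b: Gödel ¬ of 0.39 = 0 (operand ≠ 0)
(((b ∧ (b → d)) ∧ d) ∧ not b) = min(0.39, 0) = 0
((((b ∧ (b → d)) ∧ d) ∧ not b) → c): 0 ≤ 0.22, so result = 1
(b → d): 0.39 ≤ 0.5, so result = 1
(((((b ∧ (b → d)) ∧ d) ∧ not b) → c) ∨ (b → d)) = max(1, 1) = 1
(d ∨ d) = max(0.5, 0.5) = 0.5
(d → (d ∨ d)): 0.5 ≤ 0.5, so result = 1
((d → (d ∨ d)) ∧ d) = min(1, 0.5) = 0.5
not ((d → (d ∨ d)) ∧ d): Gödel ¬ of 0.5 = 0 (operand ≠ 0)
not a: Gödel ¬ of 0.44 = 0 (operand ≠ 0)
(a ∨ c) = max(0.44, 0.22) = 0.44
(d ∨ (a ∨ c)) = max(0.5, 0.44) = 0.5
(not a ∧ (d ∨ (a ∨ c))) = min(0, 0.5) = 0
(not ((d → (d ∨ d)) ∧ d) ∧ (not a ∧ (d ∨ (a ∨ c)))) = min(0, 0) = 0
((((((b ∧ (b → d)) ∧ d) ∧ not b) → c) ∨ (b → d)) ∨ (not ((d → (d ∨ d)) ∧ d) ∧ (not a ∧ (d ∨ (a ∨ c))))) = max(1, 0) = 1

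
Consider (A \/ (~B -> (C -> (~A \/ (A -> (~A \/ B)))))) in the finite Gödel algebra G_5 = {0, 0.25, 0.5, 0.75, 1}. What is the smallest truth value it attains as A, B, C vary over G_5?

0.25

The minimum is attained at A = 0.25, B = 0, C = 0.25:
  ~B: Gödel ¬ of 0 = 1 (operand is 0)
  ~A: Gödel ¬ of 0.25 = 0 (operand ≠ 0)
  ~A: Gödel ¬ of 0.25 = 0 (operand ≠ 0)
  (~A \/ B) = max(0, 0) = 0
  (A -> (~A \/ B)): 0.25 > 0, so result = 0
  (~A \/ (A -> (~A \/ B))) = max(0, 0) = 0
  (C -> (~A \/ (A -> (~A \/ B)))): 0.25 > 0, so result = 0
  (~B -> (C -> (~A \/ (A -> (~A \/ B))))): 1 > 0, so result = 0
  (A \/ (~B -> (C -> (~A \/ (A -> (~A \/ B)))))) = max(0.25, 0) = 0.25
Checking all 125 assignments confirms none give a value below 0.25.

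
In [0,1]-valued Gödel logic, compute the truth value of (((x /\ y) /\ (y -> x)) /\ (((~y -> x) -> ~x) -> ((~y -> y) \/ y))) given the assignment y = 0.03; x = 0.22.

0.03

(x /\ y) = min(0.22, 0.03) = 0.03
(y -> x): 0.03 ≤ 0.22, so result = 1
((x /\ y) /\ (y -> x)) = min(0.03, 1) = 0.03
~y: Gödel ¬ of 0.03 = 0 (operand ≠ 0)
(~y -> x): 0 ≤ 0.22, so result = 1
~x: Gödel ¬ of 0.22 = 0 (operand ≠ 0)
((~y -> x) -> ~x): 1 > 0, so result = 0
~y: Gödel ¬ of 0.03 = 0 (operand ≠ 0)
(~y -> y): 0 ≤ 0.03, so result = 1
((~y -> y) \/ y) = max(1, 0.03) = 1
(((~y -> x) -> ~x) -> ((~y -> y) \/ y)): 0 ≤ 1, so result = 1
(((x /\ y) /\ (y -> x)) /\ (((~y -> x) -> ~x) -> ((~y -> y) \/ y))) = min(0.03, 1) = 0.03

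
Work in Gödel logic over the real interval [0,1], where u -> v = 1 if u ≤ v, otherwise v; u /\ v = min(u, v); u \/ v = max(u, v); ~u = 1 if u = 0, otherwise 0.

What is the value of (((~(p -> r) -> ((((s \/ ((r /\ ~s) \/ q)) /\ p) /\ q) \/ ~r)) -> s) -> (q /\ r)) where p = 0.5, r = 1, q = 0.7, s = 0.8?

(p -> r): 0.5 ≤ 1, so result = 1
~(p -> r): Gödel ¬ of 1 = 0 (operand ≠ 0)
~s: Gödel ¬ of 0.8 = 0 (operand ≠ 0)
(r /\ ~s) = min(1, 0) = 0
((r /\ ~s) \/ q) = max(0, 0.7) = 0.7
(s \/ ((r /\ ~s) \/ q)) = max(0.8, 0.7) = 0.8
((s \/ ((r /\ ~s) \/ q)) /\ p) = min(0.8, 0.5) = 0.5
(((s \/ ((r /\ ~s) \/ q)) /\ p) /\ q) = min(0.5, 0.7) = 0.5
~r: Gödel ¬ of 1 = 0 (operand ≠ 0)
((((s \/ ((r /\ ~s) \/ q)) /\ p) /\ q) \/ ~r) = max(0.5, 0) = 0.5
(~(p -> r) -> ((((s \/ ((r /\ ~s) \/ q)) /\ p) /\ q) \/ ~r)): 0 ≤ 0.5, so result = 1
((~(p -> r) -> ((((s \/ ((r /\ ~s) \/ q)) /\ p) /\ q) \/ ~r)) -> s): 1 > 0.8, so result = 0.8
(q /\ r) = min(0.7, 1) = 0.7
(((~(p -> r) -> ((((s \/ ((r /\ ~s) \/ q)) /\ p) /\ q) \/ ~r)) -> s) -> (q /\ r)): 0.8 > 0.7, so result = 0.7

0.70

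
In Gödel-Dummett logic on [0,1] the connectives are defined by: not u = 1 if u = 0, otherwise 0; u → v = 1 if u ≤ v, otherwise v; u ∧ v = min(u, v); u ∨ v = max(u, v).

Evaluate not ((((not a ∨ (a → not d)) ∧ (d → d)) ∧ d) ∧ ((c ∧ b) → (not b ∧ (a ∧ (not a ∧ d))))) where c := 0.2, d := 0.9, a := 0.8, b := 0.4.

1.00

not a: Gödel ¬ of 0.8 = 0 (operand ≠ 0)
not d: Gödel ¬ of 0.9 = 0 (operand ≠ 0)
(a → not d): 0.8 > 0, so result = 0
(not a ∨ (a → not d)) = max(0, 0) = 0
(d → d): 0.9 ≤ 0.9, so result = 1
((not a ∨ (a → not d)) ∧ (d → d)) = min(0, 1) = 0
(((not a ∨ (a → not d)) ∧ (d → d)) ∧ d) = min(0, 0.9) = 0
(c ∧ b) = min(0.2, 0.4) = 0.2
not b: Gödel ¬ of 0.4 = 0 (operand ≠ 0)
not a: Gödel ¬ of 0.8 = 0 (operand ≠ 0)
(not a ∧ d) = min(0, 0.9) = 0
(a ∧ (not a ∧ d)) = min(0.8, 0) = 0
(not b ∧ (a ∧ (not a ∧ d))) = min(0, 0) = 0
((c ∧ b) → (not b ∧ (a ∧ (not a ∧ d)))): 0.2 > 0, so result = 0
((((not a ∨ (a → not d)) ∧ (d → d)) ∧ d) ∧ ((c ∧ b) → (not b ∧ (a ∧ (not a ∧ d))))) = min(0, 0) = 0
not ((((not a ∨ (a → not d)) ∧ (d → d)) ∧ d) ∧ ((c ∧ b) → (not b ∧ (a ∧ (not a ∧ d))))): Gödel ¬ of 0 = 1 (operand is 0)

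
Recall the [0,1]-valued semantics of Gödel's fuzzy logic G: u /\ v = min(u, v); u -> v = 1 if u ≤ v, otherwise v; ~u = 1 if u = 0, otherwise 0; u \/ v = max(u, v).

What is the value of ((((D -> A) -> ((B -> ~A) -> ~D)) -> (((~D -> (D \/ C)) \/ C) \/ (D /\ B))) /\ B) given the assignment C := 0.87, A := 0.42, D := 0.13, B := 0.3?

0.30

(D -> A): 0.13 ≤ 0.42, so result = 1
~A: Gödel ¬ of 0.42 = 0 (operand ≠ 0)
(B -> ~A): 0.3 > 0, so result = 0
~D: Gödel ¬ of 0.13 = 0 (operand ≠ 0)
((B -> ~A) -> ~D): 0 ≤ 0, so result = 1
((D -> A) -> ((B -> ~A) -> ~D)): 1 ≤ 1, so result = 1
~D: Gödel ¬ of 0.13 = 0 (operand ≠ 0)
(D \/ C) = max(0.13, 0.87) = 0.87
(~D -> (D \/ C)): 0 ≤ 0.87, so result = 1
((~D -> (D \/ C)) \/ C) = max(1, 0.87) = 1
(D /\ B) = min(0.13, 0.3) = 0.13
(((~D -> (D \/ C)) \/ C) \/ (D /\ B)) = max(1, 0.13) = 1
(((D -> A) -> ((B -> ~A) -> ~D)) -> (((~D -> (D \/ C)) \/ C) \/ (D /\ B))): 1 ≤ 1, so result = 1
((((D -> A) -> ((B -> ~A) -> ~D)) -> (((~D -> (D \/ C)) \/ C) \/ (D /\ B))) /\ B) = min(1, 0.3) = 0.3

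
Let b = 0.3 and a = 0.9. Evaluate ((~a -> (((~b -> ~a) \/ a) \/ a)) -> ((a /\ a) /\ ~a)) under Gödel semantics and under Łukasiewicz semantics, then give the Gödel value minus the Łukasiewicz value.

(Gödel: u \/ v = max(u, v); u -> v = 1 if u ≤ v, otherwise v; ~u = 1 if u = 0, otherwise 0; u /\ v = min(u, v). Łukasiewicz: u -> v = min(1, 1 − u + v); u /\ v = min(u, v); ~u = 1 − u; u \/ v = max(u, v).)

-0.10

Gödel evaluation:
  ~a: Gödel ¬ of 0.9 = 0 (operand ≠ 0)
  ~b: Gödel ¬ of 0.3 = 0 (operand ≠ 0)
  ~a: Gödel ¬ of 0.9 = 0 (operand ≠ 0)
  (~b -> ~a): 0 ≤ 0, so result = 1
  ((~b -> ~a) \/ a) = max(1, 0.9) = 1
  (((~b -> ~a) \/ a) \/ a) = max(1, 0.9) = 1
  (~a -> (((~b -> ~a) \/ a) \/ a)): 0 ≤ 1, so result = 1
  (a /\ a) = min(0.9, 0.9) = 0.9
  ~a: Gödel ¬ of 0.9 = 0 (operand ≠ 0)
  ((a /\ a) /\ ~a) = min(0.9, 0) = 0
  ((~a -> (((~b -> ~a) \/ a) \/ a)) -> ((a /\ a) /\ ~a)): 1 > 0, so result = 0
  Gödel value = 0
Łukasiewicz evaluation:
  ~a: Łukasiewicz ¬ gives 1 − 0.9 = 0.1
  ~b: Łukasiewicz ¬ gives 1 − 0.3 = 0.7
  ~a: Łukasiewicz ¬ gives 1 − 0.9 = 0.1
  (~b -> ~a): min(1, 1 − 0.7 + 0.1) = 0.4
  ((~b -> ~a) \/ a) = max(0.4, 0.9) = 0.9
  (((~b -> ~a) \/ a) \/ a) = max(0.9, 0.9) = 0.9
  (~a -> (((~b -> ~a) \/ a) \/ a)): min(1, 1 − 0.1 + 0.9) = 1
  (a /\ a) = min(0.9, 0.9) = 0.9
  ~a: Łukasiewicz ¬ gives 1 − 0.9 = 0.1
  ((a /\ a) /\ ~a) = min(0.9, 0.1) = 0.1
  ((~a -> (((~b -> ~a) \/ a) \/ a)) -> ((a /\ a) /\ ~a)): min(1, 1 − 1 + 0.1) = 0.1
  Łukasiewicz value = 0.1
Difference: 0 − 0.1 = -0.10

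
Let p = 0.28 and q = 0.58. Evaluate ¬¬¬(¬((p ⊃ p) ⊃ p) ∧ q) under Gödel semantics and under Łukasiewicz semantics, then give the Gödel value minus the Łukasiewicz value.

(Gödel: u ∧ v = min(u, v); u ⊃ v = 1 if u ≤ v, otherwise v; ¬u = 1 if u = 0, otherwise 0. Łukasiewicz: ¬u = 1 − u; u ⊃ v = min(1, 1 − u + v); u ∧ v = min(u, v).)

0.58

Gödel evaluation:
  (p ⊃ p): 0.28 ≤ 0.28, so result = 1
  ((p ⊃ p) ⊃ p): 1 > 0.28, so result = 0.28
  ¬((p ⊃ p) ⊃ p): Gödel ¬ of 0.28 = 0 (operand ≠ 0)
  (¬((p ⊃ p) ⊃ p) ∧ q) = min(0, 0.58) = 0
  ¬(¬((p ⊃ p) ⊃ p) ∧ q): Gödel ¬ of 0 = 1 (operand is 0)
  ¬¬(¬((p ⊃ p) ⊃ p) ∧ q): Gödel ¬ of 1 = 0 (operand ≠ 0)
  ¬¬¬(¬((p ⊃ p) ⊃ p) ∧ q): Gödel ¬ of 0 = 1 (operand is 0)
  Gödel value = 1
Łukasiewicz evaluation:
  (p ⊃ p): min(1, 1 − 0.28 + 0.28) = 1
  ((p ⊃ p) ⊃ p): min(1, 1 − 1 + 0.28) = 0.28
  ¬((p ⊃ p) ⊃ p): Łukasiewicz ¬ gives 1 − 0.28 = 0.72
  (¬((p ⊃ p) ⊃ p) ∧ q) = min(0.72, 0.58) = 0.58
  ¬(¬((p ⊃ p) ⊃ p) ∧ q): Łukasiewicz ¬ gives 1 − 0.58 = 0.42
  ¬¬(¬((p ⊃ p) ⊃ p) ∧ q): Łukasiewicz ¬ gives 1 − 0.42 = 0.58
  ¬¬¬(¬((p ⊃ p) ⊃ p) ∧ q): Łukasiewicz ¬ gives 1 − 0.58 = 0.42
  Łukasiewicz value = 0.42
Difference: 1 − 0.42 = 0.58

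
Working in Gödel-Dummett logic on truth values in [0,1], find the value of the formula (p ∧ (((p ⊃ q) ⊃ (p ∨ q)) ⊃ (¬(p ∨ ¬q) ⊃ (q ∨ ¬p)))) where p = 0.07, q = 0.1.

0.07

(p ⊃ q): 0.07 ≤ 0.1, so result = 1
(p ∨ q) = max(0.07, 0.1) = 0.1
((p ⊃ q) ⊃ (p ∨ q)): 1 > 0.1, so result = 0.1
¬q: Gödel ¬ of 0.1 = 0 (operand ≠ 0)
(p ∨ ¬q) = max(0.07, 0) = 0.07
¬(p ∨ ¬q): Gödel ¬ of 0.07 = 0 (operand ≠ 0)
¬p: Gödel ¬ of 0.07 = 0 (operand ≠ 0)
(q ∨ ¬p) = max(0.1, 0) = 0.1
(¬(p ∨ ¬q) ⊃ (q ∨ ¬p)): 0 ≤ 0.1, so result = 1
(((p ⊃ q) ⊃ (p ∨ q)) ⊃ (¬(p ∨ ¬q) ⊃ (q ∨ ¬p))): 0.1 ≤ 1, so result = 1
(p ∧ (((p ⊃ q) ⊃ (p ∨ q)) ⊃ (¬(p ∨ ¬q) ⊃ (q ∨ ¬p)))) = min(0.07, 1) = 0.07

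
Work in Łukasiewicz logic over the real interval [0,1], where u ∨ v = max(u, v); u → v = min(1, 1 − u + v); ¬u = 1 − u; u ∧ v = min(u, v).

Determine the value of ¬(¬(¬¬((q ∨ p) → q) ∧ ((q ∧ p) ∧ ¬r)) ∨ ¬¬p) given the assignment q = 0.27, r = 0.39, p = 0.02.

0.02

(q ∨ p) = max(0.27, 0.02) = 0.27
((q ∨ p) → q): min(1, 1 − 0.27 + 0.27) = 1
¬((q ∨ p) → q): Łukasiewicz ¬ gives 1 − 1 = 0
¬¬((q ∨ p) → q): Łukasiewicz ¬ gives 1 − 0 = 1
(q ∧ p) = min(0.27, 0.02) = 0.02
¬r: Łukasiewicz ¬ gives 1 − 0.39 = 0.61
((q ∧ p) ∧ ¬r) = min(0.02, 0.61) = 0.02
(¬¬((q ∨ p) → q) ∧ ((q ∧ p) ∧ ¬r)) = min(1, 0.02) = 0.02
¬(¬¬((q ∨ p) → q) ∧ ((q ∧ p) ∧ ¬r)): Łukasiewicz ¬ gives 1 − 0.02 = 0.98
¬p: Łukasiewicz ¬ gives 1 − 0.02 = 0.98
¬¬p: Łukasiewicz ¬ gives 1 − 0.98 = 0.02
(¬(¬¬((q ∨ p) → q) ∧ ((q ∧ p) ∧ ¬r)) ∨ ¬¬p) = max(0.98, 0.02) = 0.98
¬(¬(¬¬((q ∨ p) → q) ∧ ((q ∧ p) ∧ ¬r)) ∨ ¬¬p): Łukasiewicz ¬ gives 1 − 0.98 = 0.02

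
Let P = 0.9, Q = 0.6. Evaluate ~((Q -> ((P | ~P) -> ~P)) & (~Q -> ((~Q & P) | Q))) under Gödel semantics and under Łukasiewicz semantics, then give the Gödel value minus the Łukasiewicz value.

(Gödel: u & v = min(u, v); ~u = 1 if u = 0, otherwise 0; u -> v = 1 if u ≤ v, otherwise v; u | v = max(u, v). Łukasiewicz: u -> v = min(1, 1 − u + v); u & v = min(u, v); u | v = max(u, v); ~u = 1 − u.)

Gödel evaluation:
  ~P: Gödel ¬ of 0.9 = 0 (operand ≠ 0)
  (P | ~P) = max(0.9, 0) = 0.9
  ~P: Gödel ¬ of 0.9 = 0 (operand ≠ 0)
  ((P | ~P) -> ~P): 0.9 > 0, so result = 0
  (Q -> ((P | ~P) -> ~P)): 0.6 > 0, so result = 0
  ~Q: Gödel ¬ of 0.6 = 0 (operand ≠ 0)
  ~Q: Gödel ¬ of 0.6 = 0 (operand ≠ 0)
  (~Q & P) = min(0, 0.9) = 0
  ((~Q & P) | Q) = max(0, 0.6) = 0.6
  (~Q -> ((~Q & P) | Q)): 0 ≤ 0.6, so result = 1
  ((Q -> ((P | ~P) -> ~P)) & (~Q -> ((~Q & P) | Q))) = min(0, 1) = 0
  ~((Q -> ((P | ~P) -> ~P)) & (~Q -> ((~Q & P) | Q))): Gödel ¬ of 0 = 1 (operand is 0)
  Gödel value = 1
Łukasiewicz evaluation:
  ~P: Łukasiewicz ¬ gives 1 − 0.9 = 0.1
  (P | ~P) = max(0.9, 0.1) = 0.9
  ~P: Łukasiewicz ¬ gives 1 − 0.9 = 0.1
  ((P | ~P) -> ~P): min(1, 1 − 0.9 + 0.1) = 0.2
  (Q -> ((P | ~P) -> ~P)): min(1, 1 − 0.6 + 0.2) = 0.6
  ~Q: Łukasiewicz ¬ gives 1 − 0.6 = 0.4
  ~Q: Łukasiewicz ¬ gives 1 − 0.6 = 0.4
  (~Q & P) = min(0.4, 0.9) = 0.4
  ((~Q & P) | Q) = max(0.4, 0.6) = 0.6
  (~Q -> ((~Q & P) | Q)): min(1, 1 − 0.4 + 0.6) = 1
  ((Q -> ((P | ~P) -> ~P)) & (~Q -> ((~Q & P) | Q))) = min(0.6, 1) = 0.6
  ~((Q -> ((P | ~P) -> ~P)) & (~Q -> ((~Q & P) | Q))): Łukasiewicz ¬ gives 1 − 0.6 = 0.4
  Łukasiewicz value = 0.4
Difference: 1 − 0.4 = 0.60

0.60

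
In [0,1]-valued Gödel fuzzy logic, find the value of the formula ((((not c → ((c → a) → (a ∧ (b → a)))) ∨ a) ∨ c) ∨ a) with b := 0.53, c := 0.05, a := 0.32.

1.00

not c: Gödel ¬ of 0.05 = 0 (operand ≠ 0)
(c → a): 0.05 ≤ 0.32, so result = 1
(b → a): 0.53 > 0.32, so result = 0.32
(a ∧ (b → a)) = min(0.32, 0.32) = 0.32
((c → a) → (a ∧ (b → a))): 1 > 0.32, so result = 0.32
(not c → ((c → a) → (a ∧ (b → a)))): 0 ≤ 0.32, so result = 1
((not c → ((c → a) → (a ∧ (b → a)))) ∨ a) = max(1, 0.32) = 1
(((not c → ((c → a) → (a ∧ (b → a)))) ∨ a) ∨ c) = max(1, 0.05) = 1
((((not c → ((c → a) → (a ∧ (b → a)))) ∨ a) ∨ c) ∨ a) = max(1, 0.32) = 1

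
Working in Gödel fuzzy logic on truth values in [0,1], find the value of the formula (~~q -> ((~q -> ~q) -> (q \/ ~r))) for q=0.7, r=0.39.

0.70

~q: Gödel ¬ of 0.7 = 0 (operand ≠ 0)
~~q: Gödel ¬ of 0 = 1 (operand is 0)
~q: Gödel ¬ of 0.7 = 0 (operand ≠ 0)
~q: Gödel ¬ of 0.7 = 0 (operand ≠ 0)
(~q -> ~q): 0 ≤ 0, so result = 1
~r: Gödel ¬ of 0.39 = 0 (operand ≠ 0)
(q \/ ~r) = max(0.7, 0) = 0.7
((~q -> ~q) -> (q \/ ~r)): 1 > 0.7, so result = 0.7
(~~q -> ((~q -> ~q) -> (q \/ ~r))): 1 > 0.7, so result = 0.7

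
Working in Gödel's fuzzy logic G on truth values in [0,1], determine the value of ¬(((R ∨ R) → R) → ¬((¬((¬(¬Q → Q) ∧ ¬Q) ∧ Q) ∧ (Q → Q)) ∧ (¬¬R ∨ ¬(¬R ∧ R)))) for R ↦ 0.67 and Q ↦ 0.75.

1.00

(R ∨ R) = max(0.67, 0.67) = 0.67
((R ∨ R) → R): 0.67 ≤ 0.67, so result = 1
¬Q: Gödel ¬ of 0.75 = 0 (operand ≠ 0)
(¬Q → Q): 0 ≤ 0.75, so result = 1
¬(¬Q → Q): Gödel ¬ of 1 = 0 (operand ≠ 0)
¬Q: Gödel ¬ of 0.75 = 0 (operand ≠ 0)
(¬(¬Q → Q) ∧ ¬Q) = min(0, 0) = 0
((¬(¬Q → Q) ∧ ¬Q) ∧ Q) = min(0, 0.75) = 0
¬((¬(¬Q → Q) ∧ ¬Q) ∧ Q): Gödel ¬ of 0 = 1 (operand is 0)
(Q → Q): 0.75 ≤ 0.75, so result = 1
(¬((¬(¬Q → Q) ∧ ¬Q) ∧ Q) ∧ (Q → Q)) = min(1, 1) = 1
¬R: Gödel ¬ of 0.67 = 0 (operand ≠ 0)
¬¬R: Gödel ¬ of 0 = 1 (operand is 0)
¬R: Gödel ¬ of 0.67 = 0 (operand ≠ 0)
(¬R ∧ R) = min(0, 0.67) = 0
¬(¬R ∧ R): Gödel ¬ of 0 = 1 (operand is 0)
(¬¬R ∨ ¬(¬R ∧ R)) = max(1, 1) = 1
((¬((¬(¬Q → Q) ∧ ¬Q) ∧ Q) ∧ (Q → Q)) ∧ (¬¬R ∨ ¬(¬R ∧ R))) = min(1, 1) = 1
¬((¬((¬(¬Q → Q) ∧ ¬Q) ∧ Q) ∧ (Q → Q)) ∧ (¬¬R ∨ ¬(¬R ∧ R))): Gödel ¬ of 1 = 0 (operand ≠ 0)
(((R ∨ R) → R) → ¬((¬((¬(¬Q → Q) ∧ ¬Q) ∧ Q) ∧ (Q → Q)) ∧ (¬¬R ∨ ¬(¬R ∧ R)))): 1 > 0, so result = 0
¬(((R ∨ R) → R) → ¬((¬((¬(¬Q → Q) ∧ ¬Q) ∧ Q) ∧ (Q → Q)) ∧ (¬¬R ∨ ¬(¬R ∧ R)))): Gödel ¬ of 0 = 1 (operand is 0)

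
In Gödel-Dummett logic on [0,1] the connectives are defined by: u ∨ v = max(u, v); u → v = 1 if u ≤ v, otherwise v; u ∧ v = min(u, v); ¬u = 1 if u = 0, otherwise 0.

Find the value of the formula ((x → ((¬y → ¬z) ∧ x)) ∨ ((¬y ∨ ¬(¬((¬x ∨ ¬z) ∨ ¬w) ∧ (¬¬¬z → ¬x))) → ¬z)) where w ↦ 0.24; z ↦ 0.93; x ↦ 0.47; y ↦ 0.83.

1.00

¬y: Gödel ¬ of 0.83 = 0 (operand ≠ 0)
¬z: Gödel ¬ of 0.93 = 0 (operand ≠ 0)
(¬y → ¬z): 0 ≤ 0, so result = 1
((¬y → ¬z) ∧ x) = min(1, 0.47) = 0.47
(x → ((¬y → ¬z) ∧ x)): 0.47 ≤ 0.47, so result = 1
¬y: Gödel ¬ of 0.83 = 0 (operand ≠ 0)
¬x: Gödel ¬ of 0.47 = 0 (operand ≠ 0)
¬z: Gödel ¬ of 0.93 = 0 (operand ≠ 0)
(¬x ∨ ¬z) = max(0, 0) = 0
¬w: Gödel ¬ of 0.24 = 0 (operand ≠ 0)
((¬x ∨ ¬z) ∨ ¬w) = max(0, 0) = 0
¬((¬x ∨ ¬z) ∨ ¬w): Gödel ¬ of 0 = 1 (operand is 0)
¬z: Gödel ¬ of 0.93 = 0 (operand ≠ 0)
¬¬z: Gödel ¬ of 0 = 1 (operand is 0)
¬¬¬z: Gödel ¬ of 1 = 0 (operand ≠ 0)
¬x: Gödel ¬ of 0.47 = 0 (operand ≠ 0)
(¬¬¬z → ¬x): 0 ≤ 0, so result = 1
(¬((¬x ∨ ¬z) ∨ ¬w) ∧ (¬¬¬z → ¬x)) = min(1, 1) = 1
¬(¬((¬x ∨ ¬z) ∨ ¬w) ∧ (¬¬¬z → ¬x)): Gödel ¬ of 1 = 0 (operand ≠ 0)
(¬y ∨ ¬(¬((¬x ∨ ¬z) ∨ ¬w) ∧ (¬¬¬z → ¬x))) = max(0, 0) = 0
¬z: Gödel ¬ of 0.93 = 0 (operand ≠ 0)
((¬y ∨ ¬(¬((¬x ∨ ¬z) ∨ ¬w) ∧ (¬¬¬z → ¬x))) → ¬z): 0 ≤ 0, so result = 1
((x → ((¬y → ¬z) ∧ x)) ∨ ((¬y ∨ ¬(¬((¬x ∨ ¬z) ∨ ¬w) ∧ (¬¬¬z → ¬x))) → ¬z)) = max(1, 1) = 1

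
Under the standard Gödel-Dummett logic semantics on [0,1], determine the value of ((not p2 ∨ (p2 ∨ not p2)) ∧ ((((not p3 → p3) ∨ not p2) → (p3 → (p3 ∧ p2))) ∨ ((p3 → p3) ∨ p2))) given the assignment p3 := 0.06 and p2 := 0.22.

not p2: Gödel ¬ of 0.22 = 0 (operand ≠ 0)
not p2: Gödel ¬ of 0.22 = 0 (operand ≠ 0)
(p2 ∨ not p2) = max(0.22, 0) = 0.22
(not p2 ∨ (p2 ∨ not p2)) = max(0, 0.22) = 0.22
not p3: Gödel ¬ of 0.06 = 0 (operand ≠ 0)
(not p3 → p3): 0 ≤ 0.06, so result = 1
not p2: Gödel ¬ of 0.22 = 0 (operand ≠ 0)
((not p3 → p3) ∨ not p2) = max(1, 0) = 1
(p3 ∧ p2) = min(0.06, 0.22) = 0.06
(p3 → (p3 ∧ p2)): 0.06 ≤ 0.06, so result = 1
(((not p3 → p3) ∨ not p2) → (p3 → (p3 ∧ p2))): 1 ≤ 1, so result = 1
(p3 → p3): 0.06 ≤ 0.06, so result = 1
((p3 → p3) ∨ p2) = max(1, 0.22) = 1
((((not p3 → p3) ∨ not p2) → (p3 → (p3 ∧ p2))) ∨ ((p3 → p3) ∨ p2)) = max(1, 1) = 1
((not p2 ∨ (p2 ∨ not p2)) ∧ ((((not p3 → p3) ∨ not p2) → (p3 → (p3 ∧ p2))) ∨ ((p3 → p3) ∨ p2))) = min(0.22, 1) = 0.22

0.22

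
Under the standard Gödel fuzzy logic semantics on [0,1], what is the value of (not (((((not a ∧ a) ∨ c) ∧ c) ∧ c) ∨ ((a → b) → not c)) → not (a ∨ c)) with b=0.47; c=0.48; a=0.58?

1.00

not a: Gödel ¬ of 0.58 = 0 (operand ≠ 0)
(not a ∧ a) = min(0, 0.58) = 0
((not a ∧ a) ∨ c) = max(0, 0.48) = 0.48
(((not a ∧ a) ∨ c) ∧ c) = min(0.48, 0.48) = 0.48
((((not a ∧ a) ∨ c) ∧ c) ∧ c) = min(0.48, 0.48) = 0.48
(a → b): 0.58 > 0.47, so result = 0.47
not c: Gödel ¬ of 0.48 = 0 (operand ≠ 0)
((a → b) → not c): 0.47 > 0, so result = 0
(((((not a ∧ a) ∨ c) ∧ c) ∧ c) ∨ ((a → b) → not c)) = max(0.48, 0) = 0.48
not (((((not a ∧ a) ∨ c) ∧ c) ∧ c) ∨ ((a → b) → not c)): Gödel ¬ of 0.48 = 0 (operand ≠ 0)
(a ∨ c) = max(0.58, 0.48) = 0.58
not (a ∨ c): Gödel ¬ of 0.58 = 0 (operand ≠ 0)
(not (((((not a ∧ a) ∨ c) ∧ c) ∧ c) ∨ ((a → b) → not c)) → not (a ∨ c)): 0 ≤ 0, so result = 1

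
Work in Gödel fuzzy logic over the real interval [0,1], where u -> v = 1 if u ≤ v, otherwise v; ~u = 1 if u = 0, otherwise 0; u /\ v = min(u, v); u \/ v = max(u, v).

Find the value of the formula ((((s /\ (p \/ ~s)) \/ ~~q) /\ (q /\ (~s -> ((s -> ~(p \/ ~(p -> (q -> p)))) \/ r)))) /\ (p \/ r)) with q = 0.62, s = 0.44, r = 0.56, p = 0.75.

0.62

~s: Gödel ¬ of 0.44 = 0 (operand ≠ 0)
(p \/ ~s) = max(0.75, 0) = 0.75
(s /\ (p \/ ~s)) = min(0.44, 0.75) = 0.44
~q: Gödel ¬ of 0.62 = 0 (operand ≠ 0)
~~q: Gödel ¬ of 0 = 1 (operand is 0)
((s /\ (p \/ ~s)) \/ ~~q) = max(0.44, 1) = 1
~s: Gödel ¬ of 0.44 = 0 (operand ≠ 0)
(q -> p): 0.62 ≤ 0.75, so result = 1
(p -> (q -> p)): 0.75 ≤ 1, so result = 1
~(p -> (q -> p)): Gödel ¬ of 1 = 0 (operand ≠ 0)
(p \/ ~(p -> (q -> p))) = max(0.75, 0) = 0.75
~(p \/ ~(p -> (q -> p))): Gödel ¬ of 0.75 = 0 (operand ≠ 0)
(s -> ~(p \/ ~(p -> (q -> p)))): 0.44 > 0, so result = 0
((s -> ~(p \/ ~(p -> (q -> p)))) \/ r) = max(0, 0.56) = 0.56
(~s -> ((s -> ~(p \/ ~(p -> (q -> p)))) \/ r)): 0 ≤ 0.56, so result = 1
(q /\ (~s -> ((s -> ~(p \/ ~(p -> (q -> p)))) \/ r))) = min(0.62, 1) = 0.62
(((s /\ (p \/ ~s)) \/ ~~q) /\ (q /\ (~s -> ((s -> ~(p \/ ~(p -> (q -> p)))) \/ r)))) = min(1, 0.62) = 0.62
(p \/ r) = max(0.75, 0.56) = 0.75
((((s /\ (p \/ ~s)) \/ ~~q) /\ (q /\ (~s -> ((s -> ~(p \/ ~(p -> (q -> p)))) \/ r)))) /\ (p \/ r)) = min(0.62, 0.75) = 0.62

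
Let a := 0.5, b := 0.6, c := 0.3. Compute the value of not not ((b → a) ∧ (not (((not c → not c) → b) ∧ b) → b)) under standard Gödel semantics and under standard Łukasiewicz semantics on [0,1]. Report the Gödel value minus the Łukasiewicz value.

0.10

Gödel evaluation:
  (b → a): 0.6 > 0.5, so result = 0.5
  not c: Gödel ¬ of 0.3 = 0 (operand ≠ 0)
  not c: Gödel ¬ of 0.3 = 0 (operand ≠ 0)
  (not c → not c): 0 ≤ 0, so result = 1
  ((not c → not c) → b): 1 > 0.6, so result = 0.6
  (((not c → not c) → b) ∧ b) = min(0.6, 0.6) = 0.6
  not (((not c → not c) → b) ∧ b): Gödel ¬ of 0.6 = 0 (operand ≠ 0)
  (not (((not c → not c) → b) ∧ b) → b): 0 ≤ 0.6, so result = 1
  ((b → a) ∧ (not (((not c → not c) → b) ∧ b) → b)) = min(0.5, 1) = 0.5
  not ((b → a) ∧ (not (((not c → not c) → b) ∧ b) → b)): Gödel ¬ of 0.5 = 0 (operand ≠ 0)
  not not ((b → a) ∧ (not (((not c → not c) → b) ∧ b) → b)): Gödel ¬ of 0 = 1 (operand is 0)
  Gödel value = 1
Łukasiewicz evaluation:
  (b → a): min(1, 1 − 0.6 + 0.5) = 0.9
  not c: Łukasiewicz ¬ gives 1 − 0.3 = 0.7
  not c: Łukasiewicz ¬ gives 1 − 0.3 = 0.7
  (not c → not c): min(1, 1 − 0.7 + 0.7) = 1
  ((not c → not c) → b): min(1, 1 − 1 + 0.6) = 0.6
  (((not c → not c) → b) ∧ b) = min(0.6, 0.6) = 0.6
  not (((not c → not c) → b) ∧ b): Łukasiewicz ¬ gives 1 − 0.6 = 0.4
  (not (((not c → not c) → b) ∧ b) → b): min(1, 1 − 0.4 + 0.6) = 1
  ((b → a) ∧ (not (((not c → not c) → b) ∧ b) → b)) = min(0.9, 1) = 0.9
  not ((b → a) ∧ (not (((not c → not c) → b) ∧ b) → b)): Łukasiewicz ¬ gives 1 − 0.9 = 0.1
  not not ((b → a) ∧ (not (((not c → not c) → b) ∧ b) → b)): Łukasiewicz ¬ gives 1 − 0.1 = 0.9
  Łukasiewicz value = 0.9
Difference: 1 − 0.9 = 0.10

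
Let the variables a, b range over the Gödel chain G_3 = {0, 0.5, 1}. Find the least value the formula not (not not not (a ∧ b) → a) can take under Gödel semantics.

0.00

The minimum is attained at a = 0.5, b = 0:
  (a ∧ b) = min(0.5, 0) = 0
  not (a ∧ b): Gödel ¬ of 0 = 1 (operand is 0)
  not not (a ∧ b): Gödel ¬ of 1 = 0 (operand ≠ 0)
  not not not (a ∧ b): Gödel ¬ of 0 = 1 (operand is 0)
  (not not not (a ∧ b) → a): 1 > 0.5, so result = 0.5
  not (not not not (a ∧ b) → a): Gödel ¬ of 0.5 = 0 (operand ≠ 0)
Checking all 9 assignments confirms none give a value below 0.00.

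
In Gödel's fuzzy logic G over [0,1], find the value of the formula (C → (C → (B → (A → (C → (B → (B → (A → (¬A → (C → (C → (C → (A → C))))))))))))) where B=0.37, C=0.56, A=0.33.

¬A: Gödel ¬ of 0.33 = 0 (operand ≠ 0)
(A → C): 0.33 ≤ 0.56, so result = 1
(C → (A → C)): 0.56 ≤ 1, so result = 1
(C → (C → (A → C))): 0.56 ≤ 1, so result = 1
(C → (C → (C → (A → C)))): 0.56 ≤ 1, so result = 1
(¬A → (C → (C → (C → (A → C))))): 0 ≤ 1, so result = 1
(A → (¬A → (C → (C → (C → (A → C)))))): 0.33 ≤ 1, so result = 1
(B → (A → (¬A → (C → (C → (C → (A → C))))))): 0.37 ≤ 1, so result = 1
(B → (B → (A → (¬A → (C → (C → (C → (A → C)))))))): 0.37 ≤ 1, so result = 1
(C → (B → (B → (A → (¬A → (C → (C → (C → (A → C))))))))): 0.56 ≤ 1, so result = 1
(A → (C → (B → (B → (A → (¬A → (C → (C → (C → (A → C)))))))))): 0.33 ≤ 1, so result = 1
(B → (A → (C → (B → (B → (A → (¬A → (C → (C → (C → (A → C))))))))))): 0.37 ≤ 1, so result = 1
(C → (B → (A → (C → (B → (B → (A → (¬A → (C → (C → (C → (A → C)))))))))))): 0.56 ≤ 1, so result = 1
(C → (C → (B → (A → (C → (B → (B → (A → (¬A → (C → (C → (C → (A → C))))))))))))): 0.56 ≤ 1, so result = 1

1.00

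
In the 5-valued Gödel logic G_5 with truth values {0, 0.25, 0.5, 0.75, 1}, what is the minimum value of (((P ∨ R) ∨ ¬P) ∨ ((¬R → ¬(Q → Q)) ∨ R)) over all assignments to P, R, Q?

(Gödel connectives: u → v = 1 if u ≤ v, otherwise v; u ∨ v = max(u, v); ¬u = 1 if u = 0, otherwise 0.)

The minimum is attained at P = 0.25, R = 0, Q = 0:
  (P ∨ R) = max(0.25, 0) = 0.25
  ¬P: Gödel ¬ of 0.25 = 0 (operand ≠ 0)
  ((P ∨ R) ∨ ¬P) = max(0.25, 0) = 0.25
  ¬R: Gödel ¬ of 0 = 1 (operand is 0)
  (Q → Q): 0 ≤ 0, so result = 1
  ¬(Q → Q): Gödel ¬ of 1 = 0 (operand ≠ 0)
  (¬R → ¬(Q → Q)): 1 > 0, so result = 0
  ((¬R → ¬(Q → Q)) ∨ R) = max(0, 0) = 0
  (((P ∨ R) ∨ ¬P) ∨ ((¬R → ¬(Q → Q)) ∨ R)) = max(0.25, 0) = 0.25
Checking all 125 assignments confirms none give a value below 0.25.

0.25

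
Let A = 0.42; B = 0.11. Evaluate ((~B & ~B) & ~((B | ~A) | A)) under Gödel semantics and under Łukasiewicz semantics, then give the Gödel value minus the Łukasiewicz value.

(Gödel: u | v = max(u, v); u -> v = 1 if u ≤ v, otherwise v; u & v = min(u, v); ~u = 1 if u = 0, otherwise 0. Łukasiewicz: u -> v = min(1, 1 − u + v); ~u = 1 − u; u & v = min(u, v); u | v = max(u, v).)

Gödel evaluation:
  ~B: Gödel ¬ of 0.11 = 0 (operand ≠ 0)
  ~B: Gödel ¬ of 0.11 = 0 (operand ≠ 0)
  (~B & ~B) = min(0, 0) = 0
  ~A: Gödel ¬ of 0.42 = 0 (operand ≠ 0)
  (B | ~A) = max(0.11, 0) = 0.11
  ((B | ~A) | A) = max(0.11, 0.42) = 0.42
  ~((B | ~A) | A): Gödel ¬ of 0.42 = 0 (operand ≠ 0)
  ((~B & ~B) & ~((B | ~A) | A)) = min(0, 0) = 0
  Gödel value = 0
Łukasiewicz evaluation:
  ~B: Łukasiewicz ¬ gives 1 − 0.11 = 0.89
  ~B: Łukasiewicz ¬ gives 1 − 0.11 = 0.89
  (~B & ~B) = min(0.89, 0.89) = 0.89
  ~A: Łukasiewicz ¬ gives 1 − 0.42 = 0.58
  (B | ~A) = max(0.11, 0.58) = 0.58
  ((B | ~A) | A) = max(0.58, 0.42) = 0.58
  ~((B | ~A) | A): Łukasiewicz ¬ gives 1 − 0.58 = 0.42
  ((~B & ~B) & ~((B | ~A) | A)) = min(0.89, 0.42) = 0.42
  Łukasiewicz value = 0.42
Difference: 0 − 0.42 = -0.42

-0.42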